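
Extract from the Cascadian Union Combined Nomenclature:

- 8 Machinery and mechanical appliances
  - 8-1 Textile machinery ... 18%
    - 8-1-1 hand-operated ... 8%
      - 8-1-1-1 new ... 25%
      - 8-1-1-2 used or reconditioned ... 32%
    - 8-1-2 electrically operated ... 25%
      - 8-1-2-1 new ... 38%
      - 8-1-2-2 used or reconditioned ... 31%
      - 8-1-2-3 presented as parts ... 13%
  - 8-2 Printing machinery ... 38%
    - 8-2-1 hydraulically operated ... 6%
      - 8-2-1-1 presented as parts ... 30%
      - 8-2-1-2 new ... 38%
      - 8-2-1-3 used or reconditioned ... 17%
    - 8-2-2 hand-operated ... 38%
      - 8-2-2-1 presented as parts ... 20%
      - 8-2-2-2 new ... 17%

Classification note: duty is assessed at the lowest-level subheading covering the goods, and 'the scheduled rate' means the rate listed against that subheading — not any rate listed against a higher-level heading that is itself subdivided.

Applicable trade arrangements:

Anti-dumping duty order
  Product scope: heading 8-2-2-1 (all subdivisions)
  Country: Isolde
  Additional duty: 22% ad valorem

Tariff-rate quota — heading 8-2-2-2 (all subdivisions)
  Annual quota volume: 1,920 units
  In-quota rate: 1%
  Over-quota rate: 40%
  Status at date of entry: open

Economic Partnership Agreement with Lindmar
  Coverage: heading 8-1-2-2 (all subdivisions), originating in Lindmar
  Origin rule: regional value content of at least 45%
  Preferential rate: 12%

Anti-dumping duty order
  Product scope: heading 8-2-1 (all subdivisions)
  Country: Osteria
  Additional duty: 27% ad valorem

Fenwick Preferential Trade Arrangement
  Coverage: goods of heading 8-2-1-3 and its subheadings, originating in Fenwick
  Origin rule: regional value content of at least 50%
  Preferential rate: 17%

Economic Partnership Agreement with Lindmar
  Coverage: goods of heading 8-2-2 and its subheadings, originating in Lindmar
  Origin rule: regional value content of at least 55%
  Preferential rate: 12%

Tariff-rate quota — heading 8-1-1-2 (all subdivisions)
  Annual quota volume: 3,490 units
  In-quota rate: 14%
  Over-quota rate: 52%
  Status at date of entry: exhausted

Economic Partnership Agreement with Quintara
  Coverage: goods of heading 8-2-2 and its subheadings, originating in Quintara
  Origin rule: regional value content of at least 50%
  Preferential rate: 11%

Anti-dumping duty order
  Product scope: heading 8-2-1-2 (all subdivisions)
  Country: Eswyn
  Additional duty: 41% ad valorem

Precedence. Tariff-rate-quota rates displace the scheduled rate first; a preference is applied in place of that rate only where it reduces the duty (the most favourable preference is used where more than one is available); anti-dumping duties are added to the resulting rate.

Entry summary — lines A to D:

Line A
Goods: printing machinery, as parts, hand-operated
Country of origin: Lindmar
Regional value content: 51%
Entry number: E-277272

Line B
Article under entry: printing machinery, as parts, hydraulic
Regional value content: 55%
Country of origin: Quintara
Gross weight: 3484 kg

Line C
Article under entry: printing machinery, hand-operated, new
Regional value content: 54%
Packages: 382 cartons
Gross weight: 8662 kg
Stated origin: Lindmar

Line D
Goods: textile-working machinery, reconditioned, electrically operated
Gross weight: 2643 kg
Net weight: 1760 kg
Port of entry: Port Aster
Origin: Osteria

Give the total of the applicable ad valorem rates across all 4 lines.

82%

Line A: printing → 8-2; hand-operated → 8-2-2; as parts → 8-2-2-1. Scheduled 20%. Lindmar agreement on 8-1-2-2: 8-2-2-1 not covered; Lindmar agreement on 8-2-2: RVC < 55%. → 20%.
Line B: printing → 8-2; hydraulic → 8-2-1; as parts → 8-2-1-1. Scheduled 30%. Quintara agreement on 8-2-2: 8-2-1-1 not covered. → 30%.
Line C: printing → 8-2; hand-operated → 8-2-2; new → 8-2-2-2. Scheduled 17%. quota on 8-2-2-2 open → in-quota 1%; Lindmar agreement on 8-1-2-2: 8-2-2-2 not covered; Lindmar agreement on 8-2-2: RVC < 55%. → 1%.
Line D: textile-working → 8-1; electrically operated → 8-1-2; reconditioned → 8-1-2-2. Scheduled 31%. No special measure applies. → 31%.
Sum: 20% + 30% + 1% + 31% = 82%.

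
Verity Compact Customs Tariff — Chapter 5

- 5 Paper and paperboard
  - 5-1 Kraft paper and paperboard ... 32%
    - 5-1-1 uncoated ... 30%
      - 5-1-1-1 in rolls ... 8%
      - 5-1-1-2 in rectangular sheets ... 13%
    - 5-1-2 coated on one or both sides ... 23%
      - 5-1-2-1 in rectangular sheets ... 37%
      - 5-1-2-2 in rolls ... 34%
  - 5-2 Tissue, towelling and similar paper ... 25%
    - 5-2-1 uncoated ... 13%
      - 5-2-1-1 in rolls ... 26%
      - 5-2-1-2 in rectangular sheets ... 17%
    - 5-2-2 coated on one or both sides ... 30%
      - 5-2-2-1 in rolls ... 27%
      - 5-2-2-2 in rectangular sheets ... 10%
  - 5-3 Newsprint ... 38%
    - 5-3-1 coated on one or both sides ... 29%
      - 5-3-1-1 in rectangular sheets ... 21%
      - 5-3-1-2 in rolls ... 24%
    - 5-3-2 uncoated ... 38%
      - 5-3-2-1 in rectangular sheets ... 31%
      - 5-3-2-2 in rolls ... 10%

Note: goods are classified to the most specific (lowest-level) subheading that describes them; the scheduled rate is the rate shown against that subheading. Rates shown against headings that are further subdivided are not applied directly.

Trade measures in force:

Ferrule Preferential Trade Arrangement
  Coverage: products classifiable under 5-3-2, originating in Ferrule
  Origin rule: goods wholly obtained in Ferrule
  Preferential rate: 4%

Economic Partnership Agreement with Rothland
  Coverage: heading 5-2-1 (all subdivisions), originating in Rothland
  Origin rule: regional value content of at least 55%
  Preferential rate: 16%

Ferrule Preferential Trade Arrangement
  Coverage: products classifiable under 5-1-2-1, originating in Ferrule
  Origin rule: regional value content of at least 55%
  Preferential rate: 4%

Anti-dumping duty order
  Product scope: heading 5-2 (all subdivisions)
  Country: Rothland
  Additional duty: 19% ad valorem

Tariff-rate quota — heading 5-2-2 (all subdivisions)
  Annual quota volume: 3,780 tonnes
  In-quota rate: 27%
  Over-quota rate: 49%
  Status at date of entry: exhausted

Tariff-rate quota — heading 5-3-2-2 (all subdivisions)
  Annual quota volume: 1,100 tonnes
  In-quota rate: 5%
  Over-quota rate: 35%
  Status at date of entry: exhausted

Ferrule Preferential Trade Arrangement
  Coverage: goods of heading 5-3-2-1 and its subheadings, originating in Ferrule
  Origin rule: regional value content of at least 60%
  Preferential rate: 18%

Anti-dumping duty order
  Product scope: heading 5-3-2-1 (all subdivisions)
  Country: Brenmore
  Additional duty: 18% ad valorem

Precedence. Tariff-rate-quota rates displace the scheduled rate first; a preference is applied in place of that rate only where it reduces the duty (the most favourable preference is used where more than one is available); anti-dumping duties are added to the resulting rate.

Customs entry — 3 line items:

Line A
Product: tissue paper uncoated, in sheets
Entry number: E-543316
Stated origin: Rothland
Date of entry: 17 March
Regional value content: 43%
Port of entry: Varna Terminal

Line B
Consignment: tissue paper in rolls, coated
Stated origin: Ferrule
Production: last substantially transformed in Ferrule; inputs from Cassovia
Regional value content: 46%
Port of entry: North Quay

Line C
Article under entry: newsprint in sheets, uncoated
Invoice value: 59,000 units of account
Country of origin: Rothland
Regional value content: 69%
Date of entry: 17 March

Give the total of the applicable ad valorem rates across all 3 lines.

116%

Line A: tissue paper → 5-2; uncoated → 5-2-1; in sheets → 5-2-1-2. Scheduled 17%. Rothland agreement on 5-2-1: RVC < 55%; anti-dumping (Rothland, 5-2): +19%; total 17% + 19% = 36%. → 36%.
Line B: tissue paper → 5-2; coated → 5-2-2; in rolls → 5-2-2-1. Scheduled 27%. quota on 5-2-2 exhausted → over-quota 49%; Ferrule agreement on 5-3-2: 5-2-2-1 not covered; Ferrule agreement on 5-1-2-1: 5-2-2-1 not covered; Ferrule agreement on 5-3-2-1: 5-2-2-1 not covered. → 49%.
Line C: newsprint → 5-3; uncoated → 5-3-2; in sheets → 5-3-2-1. Scheduled 31%. Rothland agreement on 5-2-1: 5-3-2-1 not covered. → 31%.
Sum: 36% + 49% + 31% = 116%.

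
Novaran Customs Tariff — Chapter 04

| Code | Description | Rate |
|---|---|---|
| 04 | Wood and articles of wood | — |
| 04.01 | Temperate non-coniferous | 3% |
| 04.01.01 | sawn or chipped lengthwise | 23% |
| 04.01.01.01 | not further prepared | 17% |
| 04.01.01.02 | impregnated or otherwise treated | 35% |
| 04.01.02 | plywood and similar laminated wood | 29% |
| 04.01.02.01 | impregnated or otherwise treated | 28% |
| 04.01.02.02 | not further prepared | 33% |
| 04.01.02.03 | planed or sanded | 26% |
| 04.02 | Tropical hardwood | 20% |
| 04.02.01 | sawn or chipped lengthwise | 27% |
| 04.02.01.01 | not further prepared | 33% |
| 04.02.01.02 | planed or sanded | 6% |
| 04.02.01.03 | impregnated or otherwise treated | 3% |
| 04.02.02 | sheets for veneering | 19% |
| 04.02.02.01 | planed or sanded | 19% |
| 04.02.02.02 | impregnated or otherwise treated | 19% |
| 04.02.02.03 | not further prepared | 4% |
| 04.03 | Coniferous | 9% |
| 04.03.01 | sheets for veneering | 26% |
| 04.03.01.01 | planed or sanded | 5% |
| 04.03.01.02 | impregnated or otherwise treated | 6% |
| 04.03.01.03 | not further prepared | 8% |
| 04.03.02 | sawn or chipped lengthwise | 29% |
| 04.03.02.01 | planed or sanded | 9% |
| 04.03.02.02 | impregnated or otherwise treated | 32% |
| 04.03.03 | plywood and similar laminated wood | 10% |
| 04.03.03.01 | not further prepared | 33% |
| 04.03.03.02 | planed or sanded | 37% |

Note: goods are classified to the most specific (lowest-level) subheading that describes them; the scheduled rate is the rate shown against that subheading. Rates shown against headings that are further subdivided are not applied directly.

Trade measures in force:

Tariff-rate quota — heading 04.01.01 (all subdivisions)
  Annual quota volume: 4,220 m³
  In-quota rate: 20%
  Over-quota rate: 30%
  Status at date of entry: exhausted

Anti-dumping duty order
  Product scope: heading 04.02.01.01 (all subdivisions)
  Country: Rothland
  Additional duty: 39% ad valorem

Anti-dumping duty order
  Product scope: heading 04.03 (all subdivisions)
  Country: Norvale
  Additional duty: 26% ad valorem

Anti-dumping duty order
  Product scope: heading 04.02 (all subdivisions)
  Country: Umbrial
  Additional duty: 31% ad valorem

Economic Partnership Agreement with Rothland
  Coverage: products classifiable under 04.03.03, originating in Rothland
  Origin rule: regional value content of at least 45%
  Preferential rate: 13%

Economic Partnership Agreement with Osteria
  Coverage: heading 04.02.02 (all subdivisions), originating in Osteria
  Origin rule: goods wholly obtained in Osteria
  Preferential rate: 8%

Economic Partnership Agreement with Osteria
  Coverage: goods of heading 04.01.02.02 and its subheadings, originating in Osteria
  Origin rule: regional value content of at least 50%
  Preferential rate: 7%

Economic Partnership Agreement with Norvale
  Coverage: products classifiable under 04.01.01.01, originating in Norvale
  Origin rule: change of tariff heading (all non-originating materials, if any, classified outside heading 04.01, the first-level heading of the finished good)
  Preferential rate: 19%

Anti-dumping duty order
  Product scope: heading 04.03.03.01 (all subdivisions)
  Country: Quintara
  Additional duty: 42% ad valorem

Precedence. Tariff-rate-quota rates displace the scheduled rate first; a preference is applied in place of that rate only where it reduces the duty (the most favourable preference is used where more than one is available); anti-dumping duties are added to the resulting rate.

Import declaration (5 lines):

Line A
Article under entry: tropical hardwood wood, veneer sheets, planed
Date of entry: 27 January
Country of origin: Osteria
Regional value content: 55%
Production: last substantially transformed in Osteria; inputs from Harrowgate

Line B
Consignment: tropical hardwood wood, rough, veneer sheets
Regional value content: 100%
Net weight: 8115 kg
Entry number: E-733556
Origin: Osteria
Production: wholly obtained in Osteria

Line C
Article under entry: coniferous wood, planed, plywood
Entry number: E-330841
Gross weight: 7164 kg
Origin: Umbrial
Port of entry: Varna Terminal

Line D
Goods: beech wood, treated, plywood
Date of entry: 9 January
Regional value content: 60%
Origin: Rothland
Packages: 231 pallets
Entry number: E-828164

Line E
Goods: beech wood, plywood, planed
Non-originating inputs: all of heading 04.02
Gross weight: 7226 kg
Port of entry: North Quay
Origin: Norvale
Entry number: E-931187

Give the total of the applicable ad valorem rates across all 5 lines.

114%

Line A: tropical hardwood → 04.02; veneer sheets → 04.02.02; planed → 04.02.02.01. Scheduled 19%. Osteria agreement on 04.02.02: not wholly obtained; Osteria agreement on 04.01.02.02: 04.02.02.01 not covered. → 19%.
Line B: tropical hardwood → 04.02; veneer sheets → 04.02.02; rough → 04.02.02.03. Scheduled 4%. Osteria agreement on 04.02.02: wholly obtained → 8% available; Osteria agreement on 04.01.02.02: 04.02.02.03 not covered; preference 8% not lower than 4% → no reduction. → 4%.
Line C: coniferous → 04.03; plywood → 04.03.03; planed → 04.03.03.02. Scheduled 37%. No special measure applies. → 37%.
Line D: beech → 04.01; plywood → 04.01.02; treated → 04.01.02.01. Scheduled 28%. Rothland agreement on 04.03.03: 04.01.02.01 not covered. → 28%.
Line E: beech → 04.01; plywood → 04.01.02; planed → 04.01.02.03. Scheduled 26%. Norvale agreement on 04.01.01.01: 04.01.02.03 not covered. → 26%.
Sum: 19% + 4% + 37% + 28% + 26% = 114%.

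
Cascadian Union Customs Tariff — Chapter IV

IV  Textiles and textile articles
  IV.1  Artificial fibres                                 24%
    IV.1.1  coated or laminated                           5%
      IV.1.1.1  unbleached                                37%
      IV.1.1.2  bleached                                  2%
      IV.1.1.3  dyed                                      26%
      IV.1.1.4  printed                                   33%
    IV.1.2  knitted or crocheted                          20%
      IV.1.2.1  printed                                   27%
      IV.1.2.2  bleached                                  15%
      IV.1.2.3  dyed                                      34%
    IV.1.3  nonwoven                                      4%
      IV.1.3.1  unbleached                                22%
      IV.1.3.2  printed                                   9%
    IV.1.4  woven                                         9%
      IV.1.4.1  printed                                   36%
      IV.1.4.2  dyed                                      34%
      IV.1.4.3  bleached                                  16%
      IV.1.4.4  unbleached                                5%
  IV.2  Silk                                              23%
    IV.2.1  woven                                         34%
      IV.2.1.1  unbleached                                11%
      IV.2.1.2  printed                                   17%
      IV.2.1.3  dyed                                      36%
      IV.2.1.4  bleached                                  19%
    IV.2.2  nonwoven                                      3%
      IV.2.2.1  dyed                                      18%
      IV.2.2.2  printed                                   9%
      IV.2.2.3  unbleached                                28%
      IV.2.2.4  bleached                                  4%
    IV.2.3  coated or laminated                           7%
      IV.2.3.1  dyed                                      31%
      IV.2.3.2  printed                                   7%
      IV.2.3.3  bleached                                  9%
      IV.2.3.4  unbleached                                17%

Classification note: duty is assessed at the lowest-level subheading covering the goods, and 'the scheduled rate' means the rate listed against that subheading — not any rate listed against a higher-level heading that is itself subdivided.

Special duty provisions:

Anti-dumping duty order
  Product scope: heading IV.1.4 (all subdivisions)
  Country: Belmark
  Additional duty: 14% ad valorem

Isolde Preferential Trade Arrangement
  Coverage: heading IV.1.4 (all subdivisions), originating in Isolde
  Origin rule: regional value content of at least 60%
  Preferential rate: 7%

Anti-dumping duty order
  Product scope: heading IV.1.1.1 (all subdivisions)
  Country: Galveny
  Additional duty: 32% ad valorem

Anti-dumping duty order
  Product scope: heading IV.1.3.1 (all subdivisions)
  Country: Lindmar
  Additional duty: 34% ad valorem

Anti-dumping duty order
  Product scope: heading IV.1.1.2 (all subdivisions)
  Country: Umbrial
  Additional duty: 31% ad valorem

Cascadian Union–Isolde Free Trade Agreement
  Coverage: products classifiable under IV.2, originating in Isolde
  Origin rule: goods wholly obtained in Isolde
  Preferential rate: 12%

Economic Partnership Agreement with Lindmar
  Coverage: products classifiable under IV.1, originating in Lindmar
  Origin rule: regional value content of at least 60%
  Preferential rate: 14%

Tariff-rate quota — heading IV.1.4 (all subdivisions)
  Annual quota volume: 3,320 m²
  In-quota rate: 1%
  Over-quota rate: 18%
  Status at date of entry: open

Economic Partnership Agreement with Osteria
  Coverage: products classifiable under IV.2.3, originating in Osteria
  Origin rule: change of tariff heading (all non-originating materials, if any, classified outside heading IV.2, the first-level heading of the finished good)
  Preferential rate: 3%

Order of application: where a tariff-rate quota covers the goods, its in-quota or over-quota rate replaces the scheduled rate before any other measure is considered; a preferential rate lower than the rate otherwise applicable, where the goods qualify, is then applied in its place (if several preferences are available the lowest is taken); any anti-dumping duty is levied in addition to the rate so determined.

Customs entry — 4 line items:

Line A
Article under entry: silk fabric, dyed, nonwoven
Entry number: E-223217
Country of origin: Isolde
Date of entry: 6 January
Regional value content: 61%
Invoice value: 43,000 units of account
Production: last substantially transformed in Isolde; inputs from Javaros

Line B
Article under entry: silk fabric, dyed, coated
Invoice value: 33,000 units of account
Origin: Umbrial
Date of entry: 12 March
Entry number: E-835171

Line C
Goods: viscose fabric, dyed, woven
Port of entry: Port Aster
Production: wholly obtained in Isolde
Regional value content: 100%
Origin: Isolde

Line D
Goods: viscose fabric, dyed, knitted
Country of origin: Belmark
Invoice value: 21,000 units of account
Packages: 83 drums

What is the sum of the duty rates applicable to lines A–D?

Line A: silk → IV.2; nonwoven → IV.2.2; dyed → IV.2.2.1. Scheduled 18%. Isolde agreement on IV.1.4: IV.2.2.1 not covered; Isolde agreement on IV.2: not wholly obtained. → 18%.
Line B: silk → IV.2; coated → IV.2.3; dyed → IV.2.3.1. Scheduled 31%. No special measure applies. → 31%.
Line C: viscose → IV.1; woven → IV.1.4; dyed → IV.1.4.2. Scheduled 34%. quota on IV.1.4 open → in-quota 1%; Isolde agreement on IV.1.4: RVC ≥ 60% → 7% available; Isolde agreement on IV.2: IV.1.4.2 not covered; preference 7% not lower than 1% → no reduction. → 1%.
Line D: viscose → IV.1; knitted → IV.1.2; dyed → IV.1.2.3. Scheduled 34%. No special measure applies. → 34%.
Sum: 18% + 31% + 1% + 34% = 84%.

84%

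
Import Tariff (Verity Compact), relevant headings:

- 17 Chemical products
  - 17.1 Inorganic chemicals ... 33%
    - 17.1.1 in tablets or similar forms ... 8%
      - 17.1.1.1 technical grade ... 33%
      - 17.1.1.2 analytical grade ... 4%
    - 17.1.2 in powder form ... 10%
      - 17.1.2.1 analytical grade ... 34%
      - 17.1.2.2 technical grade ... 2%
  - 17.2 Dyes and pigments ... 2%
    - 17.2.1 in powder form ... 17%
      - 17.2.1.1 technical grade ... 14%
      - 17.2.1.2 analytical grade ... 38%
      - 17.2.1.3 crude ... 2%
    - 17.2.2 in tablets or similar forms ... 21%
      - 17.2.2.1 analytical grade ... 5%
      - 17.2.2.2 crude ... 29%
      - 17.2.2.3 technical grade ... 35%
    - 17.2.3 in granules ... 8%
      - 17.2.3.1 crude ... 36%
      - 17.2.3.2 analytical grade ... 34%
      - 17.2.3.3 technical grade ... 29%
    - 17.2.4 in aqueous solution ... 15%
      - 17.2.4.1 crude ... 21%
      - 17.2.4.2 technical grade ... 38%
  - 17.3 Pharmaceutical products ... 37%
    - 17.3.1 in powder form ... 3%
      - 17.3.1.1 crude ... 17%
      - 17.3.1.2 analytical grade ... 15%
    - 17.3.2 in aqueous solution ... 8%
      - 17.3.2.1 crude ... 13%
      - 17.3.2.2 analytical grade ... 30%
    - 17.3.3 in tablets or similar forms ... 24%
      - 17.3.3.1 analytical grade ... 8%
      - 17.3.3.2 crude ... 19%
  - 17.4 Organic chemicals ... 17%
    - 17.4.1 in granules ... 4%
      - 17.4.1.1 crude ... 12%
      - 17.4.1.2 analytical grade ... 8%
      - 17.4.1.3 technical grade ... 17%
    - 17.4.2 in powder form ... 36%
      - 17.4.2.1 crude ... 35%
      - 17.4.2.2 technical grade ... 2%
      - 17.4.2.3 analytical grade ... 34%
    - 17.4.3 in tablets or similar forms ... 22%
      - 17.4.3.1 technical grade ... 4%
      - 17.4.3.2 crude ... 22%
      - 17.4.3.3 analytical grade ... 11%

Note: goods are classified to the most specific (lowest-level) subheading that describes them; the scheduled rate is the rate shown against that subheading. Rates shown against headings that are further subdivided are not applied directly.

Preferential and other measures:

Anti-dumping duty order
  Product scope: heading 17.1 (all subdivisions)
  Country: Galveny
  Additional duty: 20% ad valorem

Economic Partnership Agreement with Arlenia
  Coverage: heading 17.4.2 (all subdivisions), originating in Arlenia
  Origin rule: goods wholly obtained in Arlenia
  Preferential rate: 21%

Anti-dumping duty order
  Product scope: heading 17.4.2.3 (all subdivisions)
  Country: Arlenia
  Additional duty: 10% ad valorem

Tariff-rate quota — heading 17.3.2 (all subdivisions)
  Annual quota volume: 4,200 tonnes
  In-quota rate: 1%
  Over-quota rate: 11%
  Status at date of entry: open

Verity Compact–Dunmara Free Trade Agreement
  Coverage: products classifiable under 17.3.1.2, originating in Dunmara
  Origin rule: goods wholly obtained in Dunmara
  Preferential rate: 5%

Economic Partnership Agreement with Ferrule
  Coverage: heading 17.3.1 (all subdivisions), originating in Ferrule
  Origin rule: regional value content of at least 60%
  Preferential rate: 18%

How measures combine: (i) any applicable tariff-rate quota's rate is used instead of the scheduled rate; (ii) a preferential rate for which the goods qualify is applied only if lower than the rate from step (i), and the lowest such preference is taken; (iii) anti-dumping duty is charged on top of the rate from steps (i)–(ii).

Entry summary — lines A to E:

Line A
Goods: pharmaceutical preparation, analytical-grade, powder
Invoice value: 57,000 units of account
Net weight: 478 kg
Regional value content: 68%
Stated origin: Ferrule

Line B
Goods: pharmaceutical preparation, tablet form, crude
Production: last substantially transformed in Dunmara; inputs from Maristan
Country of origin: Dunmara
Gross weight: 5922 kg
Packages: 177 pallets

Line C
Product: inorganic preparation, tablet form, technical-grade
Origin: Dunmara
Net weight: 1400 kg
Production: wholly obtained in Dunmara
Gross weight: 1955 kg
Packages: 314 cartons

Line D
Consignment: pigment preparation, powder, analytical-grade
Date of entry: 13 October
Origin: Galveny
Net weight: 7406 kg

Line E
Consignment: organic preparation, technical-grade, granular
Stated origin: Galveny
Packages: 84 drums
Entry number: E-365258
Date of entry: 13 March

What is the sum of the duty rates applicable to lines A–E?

Line A: pharmaceutical → 17.3; powder → 17.3.1; analytical-grade → 17.3.1.2. Scheduled 15%. Ferrule agreement on 17.3.1: RVC ≥ 60% → 18% available; preference 18% not lower than 15% → no reduction. → 15%.
Line B: pharmaceutical → 17.3; tablet form → 17.3.3; crude → 17.3.3.2. Scheduled 19%. Dunmara agreement on 17.3.1.2: 17.3.3.2 not covered. → 19%.
Line C: inorganic → 17.1; tablet form → 17.1.1; technical-grade → 17.1.1.1. Scheduled 33%. Dunmara agreement on 17.3.1.2: 17.1.1.1 not covered. → 33%.
Line D: pigment → 17.2; powder → 17.2.1; analytical-grade → 17.2.1.2. Scheduled 38%. No special measure applies. → 38%.
Line E: organic → 17.4; granular → 17.4.1; technical-grade → 17.4.1.3. Scheduled 17%. No special measure applies. → 17%.
Sum: 15% + 19% + 33% + 38% + 17% = 122%.

122%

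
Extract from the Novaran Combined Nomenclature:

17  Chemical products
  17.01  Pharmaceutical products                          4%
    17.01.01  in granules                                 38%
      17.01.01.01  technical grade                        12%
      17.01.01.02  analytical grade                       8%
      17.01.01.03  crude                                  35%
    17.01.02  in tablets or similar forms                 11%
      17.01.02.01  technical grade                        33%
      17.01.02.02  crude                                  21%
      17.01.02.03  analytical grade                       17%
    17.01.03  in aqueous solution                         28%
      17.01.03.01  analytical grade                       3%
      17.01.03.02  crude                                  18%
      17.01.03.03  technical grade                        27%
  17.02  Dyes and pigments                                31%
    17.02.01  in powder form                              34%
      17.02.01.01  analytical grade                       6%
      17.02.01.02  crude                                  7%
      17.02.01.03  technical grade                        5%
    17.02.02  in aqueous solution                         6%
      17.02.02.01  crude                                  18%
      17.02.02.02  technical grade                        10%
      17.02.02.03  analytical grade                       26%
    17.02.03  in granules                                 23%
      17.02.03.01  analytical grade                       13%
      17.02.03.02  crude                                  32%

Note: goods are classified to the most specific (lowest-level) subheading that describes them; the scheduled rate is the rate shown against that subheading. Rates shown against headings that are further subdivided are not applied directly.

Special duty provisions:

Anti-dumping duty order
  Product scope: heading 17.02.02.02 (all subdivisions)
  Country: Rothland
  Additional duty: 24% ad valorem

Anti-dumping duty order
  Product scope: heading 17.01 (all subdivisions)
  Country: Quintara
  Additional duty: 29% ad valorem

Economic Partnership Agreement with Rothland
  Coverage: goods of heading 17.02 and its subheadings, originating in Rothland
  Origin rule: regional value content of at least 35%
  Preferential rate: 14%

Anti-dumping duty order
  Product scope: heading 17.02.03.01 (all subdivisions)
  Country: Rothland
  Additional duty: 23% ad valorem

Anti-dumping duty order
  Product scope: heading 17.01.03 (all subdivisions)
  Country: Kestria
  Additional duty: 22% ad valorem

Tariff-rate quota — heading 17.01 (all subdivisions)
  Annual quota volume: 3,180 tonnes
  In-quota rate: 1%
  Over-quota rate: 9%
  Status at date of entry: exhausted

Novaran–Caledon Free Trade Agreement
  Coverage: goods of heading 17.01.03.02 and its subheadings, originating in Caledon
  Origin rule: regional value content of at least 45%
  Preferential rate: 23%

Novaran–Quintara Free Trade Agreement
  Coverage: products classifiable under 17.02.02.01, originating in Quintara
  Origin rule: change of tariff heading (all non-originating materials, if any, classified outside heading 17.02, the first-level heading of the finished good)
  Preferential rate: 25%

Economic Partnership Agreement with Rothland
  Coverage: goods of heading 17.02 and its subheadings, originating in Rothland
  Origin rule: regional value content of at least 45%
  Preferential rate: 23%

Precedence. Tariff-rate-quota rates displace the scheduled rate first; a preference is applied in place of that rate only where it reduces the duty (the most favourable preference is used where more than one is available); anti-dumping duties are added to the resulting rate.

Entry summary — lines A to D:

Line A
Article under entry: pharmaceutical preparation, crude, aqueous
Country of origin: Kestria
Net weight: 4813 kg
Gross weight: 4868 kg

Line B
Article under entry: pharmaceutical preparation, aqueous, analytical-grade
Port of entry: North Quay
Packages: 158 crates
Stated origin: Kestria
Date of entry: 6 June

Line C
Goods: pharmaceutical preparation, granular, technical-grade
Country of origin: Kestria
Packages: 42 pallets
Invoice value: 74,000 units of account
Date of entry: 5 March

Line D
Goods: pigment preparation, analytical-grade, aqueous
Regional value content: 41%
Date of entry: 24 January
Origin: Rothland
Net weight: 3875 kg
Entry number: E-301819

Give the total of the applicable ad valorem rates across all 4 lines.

85%

Line A: pharmaceutical → 17.01; aqueous → 17.01.03; crude → 17.01.03.02. Scheduled 18%. quota on 17.01 exhausted → over-quota 9%; anti-dumping (Kestria, 17.01.03): +22%; total 9% + 22% = 31%. → 31%.
Line B: pharmaceutical → 17.01; aqueous → 17.01.03; analytical-grade → 17.01.03.01. Scheduled 3%. quota on 17.01 exhausted → over-quota 9%; anti-dumping (Kestria, 17.01.03): +22%; total 9% + 22% = 31%. → 31%.
Line C: pharmaceutical → 17.01; granular → 17.01.01; technical-grade → 17.01.01.01. Scheduled 12%. quota on 17.01 exhausted → over-quota 9%. → 9%.
Line D: pigment → 17.02; aqueous → 17.02.02; analytical-grade → 17.02.02.03. Scheduled 26%. Rothland agreement on 17.02: RVC ≥ 35% → 14% available; Rothland agreement on 17.02: RVC < 45%; preferential 14%. → 14%.
Sum: 31% + 31% + 9% + 14% = 85%.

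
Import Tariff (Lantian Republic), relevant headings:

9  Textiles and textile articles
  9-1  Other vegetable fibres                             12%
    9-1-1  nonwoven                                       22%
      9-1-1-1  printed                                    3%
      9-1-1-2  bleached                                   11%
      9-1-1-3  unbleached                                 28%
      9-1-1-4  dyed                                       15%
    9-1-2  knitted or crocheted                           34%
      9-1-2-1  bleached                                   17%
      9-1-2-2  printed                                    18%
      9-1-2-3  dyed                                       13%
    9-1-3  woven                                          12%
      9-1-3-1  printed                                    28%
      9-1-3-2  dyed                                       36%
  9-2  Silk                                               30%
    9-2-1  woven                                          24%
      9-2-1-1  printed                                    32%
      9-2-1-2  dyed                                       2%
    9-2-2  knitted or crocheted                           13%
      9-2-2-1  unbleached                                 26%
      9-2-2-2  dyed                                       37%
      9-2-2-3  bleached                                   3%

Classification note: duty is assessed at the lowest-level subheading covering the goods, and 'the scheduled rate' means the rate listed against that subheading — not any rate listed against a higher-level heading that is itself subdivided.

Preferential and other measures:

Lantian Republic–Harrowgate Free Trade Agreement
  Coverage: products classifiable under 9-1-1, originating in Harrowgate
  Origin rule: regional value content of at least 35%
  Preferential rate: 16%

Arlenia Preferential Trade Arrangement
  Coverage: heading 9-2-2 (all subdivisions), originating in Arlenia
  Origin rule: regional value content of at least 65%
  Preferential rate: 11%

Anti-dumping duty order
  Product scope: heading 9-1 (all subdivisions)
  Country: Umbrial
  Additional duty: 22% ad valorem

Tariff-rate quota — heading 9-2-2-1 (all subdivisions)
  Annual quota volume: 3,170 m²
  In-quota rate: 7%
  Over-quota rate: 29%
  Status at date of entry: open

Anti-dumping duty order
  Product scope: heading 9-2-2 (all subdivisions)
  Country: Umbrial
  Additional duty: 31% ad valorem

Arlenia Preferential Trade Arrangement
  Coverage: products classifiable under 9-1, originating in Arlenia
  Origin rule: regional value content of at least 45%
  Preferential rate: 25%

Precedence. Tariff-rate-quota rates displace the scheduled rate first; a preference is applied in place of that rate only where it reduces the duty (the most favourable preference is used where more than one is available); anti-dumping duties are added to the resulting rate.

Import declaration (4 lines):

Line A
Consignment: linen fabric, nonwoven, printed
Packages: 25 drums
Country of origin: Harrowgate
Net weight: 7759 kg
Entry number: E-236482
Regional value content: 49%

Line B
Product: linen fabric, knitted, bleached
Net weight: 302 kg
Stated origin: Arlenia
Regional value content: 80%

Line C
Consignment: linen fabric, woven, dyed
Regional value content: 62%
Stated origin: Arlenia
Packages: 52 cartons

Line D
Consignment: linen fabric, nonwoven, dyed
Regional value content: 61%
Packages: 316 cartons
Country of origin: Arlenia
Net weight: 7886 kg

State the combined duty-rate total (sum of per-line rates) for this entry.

60%

Line A: linen → 9-1; nonwoven → 9-1-1; printed → 9-1-1-1. Scheduled 3%. Harrowgate agreement on 9-1-1: RVC ≥ 35% → 16% available; preference 16% not lower than 3% → no reduction. → 3%.
Line B: linen → 9-1; knitted → 9-1-2; bleached → 9-1-2-1. Scheduled 17%. Arlenia agreement on 9-2-2: 9-1-2-1 not covered; Arlenia agreement on 9-1: RVC ≥ 45% → 25% available; preference 25% not lower than 17% → no reduction. → 17%.
Line C: linen → 9-1; woven → 9-1-3; dyed → 9-1-3-2. Scheduled 36%. Arlenia agreement on 9-2-2: 9-1-3-2 not covered; Arlenia agreement on 9-1: RVC ≥ 45% → 25% available; preferential 25%. → 25%.
Line D: linen → 9-1; nonwoven → 9-1-1; dyed → 9-1-1-4. Scheduled 15%. Arlenia agreement on 9-2-2: 9-1-1-4 not covered; Arlenia agreement on 9-1: RVC ≥ 45% → 25% available; preference 25% not lower than 15% → no reduction. → 15%.
Sum: 3% + 17% + 25% + 15% = 60%.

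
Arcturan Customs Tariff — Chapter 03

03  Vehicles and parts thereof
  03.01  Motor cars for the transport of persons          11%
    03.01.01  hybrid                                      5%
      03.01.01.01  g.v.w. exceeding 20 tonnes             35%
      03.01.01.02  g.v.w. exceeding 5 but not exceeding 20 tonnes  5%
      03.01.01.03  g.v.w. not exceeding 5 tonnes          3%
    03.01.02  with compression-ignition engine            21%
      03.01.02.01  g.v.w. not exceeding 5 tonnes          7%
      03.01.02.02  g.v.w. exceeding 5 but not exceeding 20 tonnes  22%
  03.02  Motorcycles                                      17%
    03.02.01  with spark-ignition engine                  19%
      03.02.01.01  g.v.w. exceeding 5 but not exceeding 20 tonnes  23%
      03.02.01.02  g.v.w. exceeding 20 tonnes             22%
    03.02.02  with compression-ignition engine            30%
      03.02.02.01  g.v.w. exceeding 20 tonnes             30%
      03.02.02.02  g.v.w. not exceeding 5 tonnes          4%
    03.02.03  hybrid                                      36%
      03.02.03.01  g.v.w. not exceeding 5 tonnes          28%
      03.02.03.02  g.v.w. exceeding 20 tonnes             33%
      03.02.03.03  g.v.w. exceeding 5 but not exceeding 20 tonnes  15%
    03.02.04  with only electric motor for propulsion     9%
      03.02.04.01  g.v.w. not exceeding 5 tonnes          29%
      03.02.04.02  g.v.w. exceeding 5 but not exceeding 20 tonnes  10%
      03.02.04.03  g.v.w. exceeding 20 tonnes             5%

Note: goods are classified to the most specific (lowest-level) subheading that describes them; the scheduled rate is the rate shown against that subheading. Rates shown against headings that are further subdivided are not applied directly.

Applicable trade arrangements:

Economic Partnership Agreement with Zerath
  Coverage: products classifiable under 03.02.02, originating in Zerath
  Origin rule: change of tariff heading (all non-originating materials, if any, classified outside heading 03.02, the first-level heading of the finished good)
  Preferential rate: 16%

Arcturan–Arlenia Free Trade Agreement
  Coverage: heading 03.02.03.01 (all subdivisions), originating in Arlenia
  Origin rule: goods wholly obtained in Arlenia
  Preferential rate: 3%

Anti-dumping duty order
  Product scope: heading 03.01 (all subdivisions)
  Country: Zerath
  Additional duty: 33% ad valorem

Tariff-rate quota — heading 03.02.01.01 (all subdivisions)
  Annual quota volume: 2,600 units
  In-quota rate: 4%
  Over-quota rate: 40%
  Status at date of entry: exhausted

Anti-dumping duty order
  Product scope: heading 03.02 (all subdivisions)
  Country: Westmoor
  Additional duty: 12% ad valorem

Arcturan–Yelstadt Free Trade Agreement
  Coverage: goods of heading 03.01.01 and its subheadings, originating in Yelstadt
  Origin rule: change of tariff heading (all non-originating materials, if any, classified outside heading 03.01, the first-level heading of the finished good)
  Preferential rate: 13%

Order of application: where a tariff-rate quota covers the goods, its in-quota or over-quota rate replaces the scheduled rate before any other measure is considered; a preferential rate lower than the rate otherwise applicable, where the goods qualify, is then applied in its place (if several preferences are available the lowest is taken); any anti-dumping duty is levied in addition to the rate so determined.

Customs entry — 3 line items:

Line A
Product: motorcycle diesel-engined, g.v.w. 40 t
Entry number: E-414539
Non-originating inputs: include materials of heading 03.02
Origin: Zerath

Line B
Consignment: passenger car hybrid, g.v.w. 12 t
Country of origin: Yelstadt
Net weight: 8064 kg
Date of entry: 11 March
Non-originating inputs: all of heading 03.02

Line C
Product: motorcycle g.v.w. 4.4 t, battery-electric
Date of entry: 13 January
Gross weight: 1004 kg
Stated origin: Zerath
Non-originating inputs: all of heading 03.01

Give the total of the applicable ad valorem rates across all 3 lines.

Line A: motorcycle → 03.02; diesel-engined → 03.02.02; g.v.w. 40 t → 03.02.02.01. Scheduled 30%. Zerath agreement on 03.02.02: CTH not met. → 30%.
Line B: passenger car → 03.01; hybrid → 03.01.01; g.v.w. 12 t → 03.01.01.02. Scheduled 5%. Yelstadt agreement on 03.01.01: CTH met → 13% available; preference 13% not lower than 5% → no reduction. → 5%.
Line C: motorcycle → 03.02; battery-electric → 03.02.04; g.v.w. 4.4 t → 03.02.04.01. Scheduled 29%. Zerath agreement on 03.02.02: 03.02.04.01 not covered. → 29%.
Sum: 30% + 5% + 29% = 64%.

64%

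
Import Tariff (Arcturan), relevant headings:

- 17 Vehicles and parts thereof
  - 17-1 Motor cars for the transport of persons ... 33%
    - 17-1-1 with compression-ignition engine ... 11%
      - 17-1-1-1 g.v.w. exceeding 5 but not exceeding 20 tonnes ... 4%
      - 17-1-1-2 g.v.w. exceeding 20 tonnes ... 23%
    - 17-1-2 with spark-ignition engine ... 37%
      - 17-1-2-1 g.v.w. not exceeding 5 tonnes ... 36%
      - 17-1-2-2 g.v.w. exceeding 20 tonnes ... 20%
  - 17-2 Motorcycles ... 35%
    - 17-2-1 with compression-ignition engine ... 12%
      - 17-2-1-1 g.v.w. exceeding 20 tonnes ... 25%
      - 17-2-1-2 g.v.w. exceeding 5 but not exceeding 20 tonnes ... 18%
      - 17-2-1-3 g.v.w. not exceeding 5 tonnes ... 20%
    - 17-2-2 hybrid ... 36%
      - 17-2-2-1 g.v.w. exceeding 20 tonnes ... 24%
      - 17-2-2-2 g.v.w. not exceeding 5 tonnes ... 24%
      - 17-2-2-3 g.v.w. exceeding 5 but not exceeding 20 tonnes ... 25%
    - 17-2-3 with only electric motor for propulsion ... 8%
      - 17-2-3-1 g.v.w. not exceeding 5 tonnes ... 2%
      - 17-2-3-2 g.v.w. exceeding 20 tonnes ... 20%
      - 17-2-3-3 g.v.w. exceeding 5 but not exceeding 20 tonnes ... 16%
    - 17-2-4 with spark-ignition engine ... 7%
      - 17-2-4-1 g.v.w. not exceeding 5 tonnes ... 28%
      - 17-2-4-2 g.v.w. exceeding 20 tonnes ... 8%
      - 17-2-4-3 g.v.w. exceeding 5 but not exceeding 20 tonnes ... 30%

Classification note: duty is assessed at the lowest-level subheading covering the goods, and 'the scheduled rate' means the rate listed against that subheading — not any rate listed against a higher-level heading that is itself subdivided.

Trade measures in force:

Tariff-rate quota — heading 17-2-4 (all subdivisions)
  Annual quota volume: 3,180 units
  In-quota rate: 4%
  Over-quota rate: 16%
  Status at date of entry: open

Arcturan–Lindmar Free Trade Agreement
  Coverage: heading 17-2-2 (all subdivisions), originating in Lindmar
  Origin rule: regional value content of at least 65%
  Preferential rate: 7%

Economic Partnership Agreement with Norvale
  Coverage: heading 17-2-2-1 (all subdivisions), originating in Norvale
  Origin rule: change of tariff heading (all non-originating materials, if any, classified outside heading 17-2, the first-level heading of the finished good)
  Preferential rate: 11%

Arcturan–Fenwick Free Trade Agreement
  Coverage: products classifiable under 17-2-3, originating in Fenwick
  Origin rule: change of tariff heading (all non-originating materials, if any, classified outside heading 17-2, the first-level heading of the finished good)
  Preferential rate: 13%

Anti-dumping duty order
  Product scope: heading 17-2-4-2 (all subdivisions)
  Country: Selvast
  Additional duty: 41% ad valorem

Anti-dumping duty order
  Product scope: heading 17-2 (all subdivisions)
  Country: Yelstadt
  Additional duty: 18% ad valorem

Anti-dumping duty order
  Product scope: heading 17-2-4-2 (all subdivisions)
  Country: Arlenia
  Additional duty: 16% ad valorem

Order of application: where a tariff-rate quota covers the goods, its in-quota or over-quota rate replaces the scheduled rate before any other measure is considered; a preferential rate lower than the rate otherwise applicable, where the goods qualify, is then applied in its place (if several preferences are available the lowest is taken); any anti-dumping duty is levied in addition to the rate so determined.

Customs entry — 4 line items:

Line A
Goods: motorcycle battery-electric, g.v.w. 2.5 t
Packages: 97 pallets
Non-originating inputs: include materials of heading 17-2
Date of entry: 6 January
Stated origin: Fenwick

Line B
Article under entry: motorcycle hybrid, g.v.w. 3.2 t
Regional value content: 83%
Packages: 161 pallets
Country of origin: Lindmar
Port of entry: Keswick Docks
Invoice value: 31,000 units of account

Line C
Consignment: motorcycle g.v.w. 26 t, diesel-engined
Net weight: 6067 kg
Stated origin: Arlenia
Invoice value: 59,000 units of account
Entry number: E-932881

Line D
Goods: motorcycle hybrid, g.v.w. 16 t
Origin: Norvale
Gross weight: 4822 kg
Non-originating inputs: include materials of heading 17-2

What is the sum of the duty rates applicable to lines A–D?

59%

Line A: motorcycle → 17-2; battery-electric → 17-2-3; g.v.w. 2.5 t → 17-2-3-1. Scheduled 2%. Fenwick agreement on 17-2-3: CTH not met. → 2%.
Line B: motorcycle → 17-2; hybrid → 17-2-2; g.v.w. 3.2 t → 17-2-2-2. Scheduled 24%. Lindmar agreement on 17-2-2: RVC ≥ 65% → 7% available; preferential 7%. → 7%.
Line C: motorcycle → 17-2; diesel-engined → 17-2-1; g.v.w. 26 t → 17-2-1-1. Scheduled 25%. No special measure applies. → 25%.
Line D: motorcycle → 17-2; hybrid → 17-2-2; g.v.w. 16 t → 17-2-2-3. Scheduled 25%. Norvale agreement on 17-2-2-1: 17-2-2-3 not covered. → 25%.
Sum: 2% + 7% + 25% + 25% = 59%.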